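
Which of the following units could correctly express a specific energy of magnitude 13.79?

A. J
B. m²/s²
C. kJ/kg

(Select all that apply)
B, C

specific energy has SI base units: m^2 / s^2

Checking each option against m^2 / s^2:
  A. J: ✗ does not match
  B. m²/s²: ✓ matches
  C. kJ/kg: ✓ matches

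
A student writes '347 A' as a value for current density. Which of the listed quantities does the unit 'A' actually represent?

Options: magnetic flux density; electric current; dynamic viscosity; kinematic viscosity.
electric current

current density should have units dimensionally equivalent to A / m^2 (e.g. A/m²).
The given unit 'A' reduces to A. Of the listed options, that is the dimensionality of electric current.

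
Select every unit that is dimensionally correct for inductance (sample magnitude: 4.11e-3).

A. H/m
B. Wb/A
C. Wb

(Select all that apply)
B

inductance has SI base units: kg * m^2 / (A^2 * s^2)

Checking each option against kg * m^2 / (A^2 * s^2):
  A. H/m: ✗ does not match
  B. Wb/A: ✓ matches
  C. Wb: ✗ does not match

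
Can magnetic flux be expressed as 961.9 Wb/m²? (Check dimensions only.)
No

magnetic flux has SI base units: kg * m^2 / (A * s^2)
Wb/m² does NOT reduce to kg * m^2 / (A * s^2); a valid unit for magnetic flux would be e.g. Wb.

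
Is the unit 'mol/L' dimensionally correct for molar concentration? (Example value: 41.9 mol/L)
Yes

molar concentration has SI base units: mol / m^3
mol/L reduces to the same SI base units, so it is a valid unit for molar concentration.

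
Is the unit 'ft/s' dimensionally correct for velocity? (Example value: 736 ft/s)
Yes

velocity has SI base units: m / s
ft/s reduces to the same SI base units, so it is a valid unit for velocity.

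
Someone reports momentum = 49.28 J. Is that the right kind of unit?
No

momentum has SI base units: kg * m / s
J does NOT reduce to kg * m / s; a valid unit for momentum would be e.g. kg·m/s.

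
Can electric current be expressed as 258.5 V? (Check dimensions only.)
No

electric current has SI base units: A
V does NOT reduce to A; a valid unit for electric current would be e.g. A.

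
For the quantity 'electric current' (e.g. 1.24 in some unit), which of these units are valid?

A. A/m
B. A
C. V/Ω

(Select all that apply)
B, C

electric current has SI base units: A

Checking each option against A:
  A. A/m: ✗ does not match
  B. A: ✓ matches
  C. V/Ω: ✓ matches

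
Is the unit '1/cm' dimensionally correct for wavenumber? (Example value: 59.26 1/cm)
Yes

wavenumber has SI base units: 1 / m
1/cm reduces to the same SI base units, so it is a valid unit for wavenumber.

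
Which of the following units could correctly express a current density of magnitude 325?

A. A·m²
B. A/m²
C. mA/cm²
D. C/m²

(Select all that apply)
B, C

current density has SI base units: A / m^2

Checking each option against A / m^2:
  A. A·m²: ✗ does not match
  B. A/m²: ✓ matches
  C. mA/cm²: ✓ matches
  D. C/m²: ✗ does not match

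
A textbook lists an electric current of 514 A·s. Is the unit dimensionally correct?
No

electric current has SI base units: A
A·s does NOT reduce to A; a valid unit for electric current would be e.g. A.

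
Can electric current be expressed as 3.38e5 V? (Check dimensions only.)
No

electric current has SI base units: A
V does NOT reduce to A; a valid unit for electric current would be e.g. A.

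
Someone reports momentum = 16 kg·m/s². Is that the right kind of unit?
No

momentum has SI base units: kg * m / s
kg·m/s² does NOT reduce to kg * m / s; a valid unit for momentum would be e.g. kg·m/s.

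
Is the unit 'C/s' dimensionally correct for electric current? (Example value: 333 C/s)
Yes

electric current has SI base units: A
C/s reduces to the same SI base units, so it is a valid unit for electric current.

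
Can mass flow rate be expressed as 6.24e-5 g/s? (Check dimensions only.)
Yes

mass flow rate has SI base units: kg / s
g/s reduces to the same SI base units, so it is a valid unit for mass flow rate.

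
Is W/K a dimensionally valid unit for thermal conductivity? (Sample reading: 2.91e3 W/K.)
No

thermal conductivity has SI base units: kg * m / (s^3 * K)
W/K does NOT reduce to kg * m / (s^3 * K); a valid unit for thermal conductivity would be e.g. W/(m·K).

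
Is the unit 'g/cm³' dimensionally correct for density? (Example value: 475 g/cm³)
Yes

density has SI base units: kg / m^3
g/cm³ reduces to the same SI base units, so it is a valid unit for density.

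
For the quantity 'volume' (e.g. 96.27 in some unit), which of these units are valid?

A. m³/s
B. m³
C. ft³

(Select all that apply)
B, C

volume has SI base units: m^3

Checking each option against m^3:
  A. m³/s: ✗ does not match
  B. m³: ✓ matches
  C. ft³: ✓ matches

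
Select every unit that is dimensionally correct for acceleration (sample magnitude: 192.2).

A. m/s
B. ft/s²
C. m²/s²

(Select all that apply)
B

acceleration has SI base units: m / s^2

Checking each option against m / s^2:
  A. m/s: ✗ does not match
  B. ft/s²: ✓ matches
  C. m²/s²: ✗ does not match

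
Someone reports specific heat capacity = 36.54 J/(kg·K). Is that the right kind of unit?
Yes

specific heat capacity has SI base units: m^2 / (s^2 * K)
J/(kg·K) reduces to the same SI base units, so it is a valid unit for specific heat capacity.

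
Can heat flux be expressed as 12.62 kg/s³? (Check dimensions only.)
Yes

heat flux has SI base units: kg / s^3
kg/s³ reduces to the same SI base units, so it is a valid unit for heat flux.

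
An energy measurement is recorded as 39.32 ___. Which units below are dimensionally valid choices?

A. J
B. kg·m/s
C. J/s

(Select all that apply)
A

energy has SI base units: kg * m^2 / s^2

Checking each option against kg * m^2 / s^2:
  A. J: ✓ matches
  B. kg·m/s: ✗ does not match
  C. J/s: ✗ does not match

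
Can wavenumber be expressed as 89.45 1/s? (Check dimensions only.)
No

wavenumber has SI base units: 1 / m
1/s does NOT reduce to 1 / m; a valid unit for wavenumber would be e.g. 1/m.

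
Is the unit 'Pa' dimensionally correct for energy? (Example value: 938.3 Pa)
No

energy has SI base units: kg * m^2 / s^2
Pa does NOT reduce to kg * m^2 / s^2; a valid unit for energy would be e.g. J.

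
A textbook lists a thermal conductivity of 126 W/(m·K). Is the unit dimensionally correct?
Yes

thermal conductivity has SI base units: kg * m / (s^3 * K)
W/(m·K) reduces to the same SI base units, so it is a valid unit for thermal conductivity.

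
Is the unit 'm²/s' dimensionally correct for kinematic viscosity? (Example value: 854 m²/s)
Yes

kinematic viscosity has SI base units: m^2 / s
m²/s reduces to the same SI base units, so it is a valid unit for kinematic viscosity.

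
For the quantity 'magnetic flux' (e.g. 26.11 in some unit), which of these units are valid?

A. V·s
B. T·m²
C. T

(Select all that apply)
A, B

magnetic flux has SI base units: kg * m^2 / (A * s^2)

Checking each option against kg * m^2 / (A * s^2):
  A. V·s: ✓ matches
  B. T·m²: ✓ matches
  C. T: ✗ does not match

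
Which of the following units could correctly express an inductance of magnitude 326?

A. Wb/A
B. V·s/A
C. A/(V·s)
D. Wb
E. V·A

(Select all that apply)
A, B

inductance has SI base units: kg * m^2 / (A^2 * s^2)

Checking each option against kg * m^2 / (A^2 * s^2):
  A. Wb/A: ✓ matches
  B. V·s/A: ✓ matches
  C. A/(V·s): ✗ does not match
  D. Wb: ✗ does not match
  E. V·A: ✗ does not match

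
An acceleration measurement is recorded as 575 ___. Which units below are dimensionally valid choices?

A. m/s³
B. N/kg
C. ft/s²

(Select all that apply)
B, C

acceleration has SI base units: m / s^2

Checking each option against m / s^2:
  A. m/s³: ✗ does not match
  B. N/kg: ✓ matches
  C. ft/s²: ✓ matches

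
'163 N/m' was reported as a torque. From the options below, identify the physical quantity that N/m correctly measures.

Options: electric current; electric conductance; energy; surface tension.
surface tension

torque should have units dimensionally equivalent to kg * m^2 / s^2 (e.g. N·m).
The given unit 'N/m' reduces to kg / s^2. Of the listed options, that is the dimensionality of surface tension.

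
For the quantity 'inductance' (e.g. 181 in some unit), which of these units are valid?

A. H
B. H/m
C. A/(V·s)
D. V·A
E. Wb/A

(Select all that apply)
A, E

inductance has SI base units: kg * m^2 / (A^2 * s^2)

Checking each option against kg * m^2 / (A^2 * s^2):
  A. H: ✓ matches
  B. H/m: ✗ does not match
  C. A/(V·s): ✗ does not match
  D. V·A: ✗ does not match
  E. Wb/A: ✓ matches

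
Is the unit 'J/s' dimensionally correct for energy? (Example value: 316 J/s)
No

energy has SI base units: kg * m^2 / s^2
J/s does NOT reduce to kg * m^2 / s^2; a valid unit for energy would be e.g. J.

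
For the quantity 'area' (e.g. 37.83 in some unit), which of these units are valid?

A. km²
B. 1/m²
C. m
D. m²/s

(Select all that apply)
A

area has SI base units: m^2

Checking each option against m^2:
  A. km²: ✓ matches
  B. 1/m²: ✗ does not match
  C. m: ✗ does not match
  D. m²/s: ✗ does not match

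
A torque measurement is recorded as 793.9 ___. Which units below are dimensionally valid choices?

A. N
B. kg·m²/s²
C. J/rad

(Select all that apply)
B, C

torque has SI base units: kg * m^2 / s^2

Checking each option against kg * m^2 / s^2:
  A. N: ✗ does not match
  B. kg·m²/s²: ✓ matches
  C. J/rad: ✓ matches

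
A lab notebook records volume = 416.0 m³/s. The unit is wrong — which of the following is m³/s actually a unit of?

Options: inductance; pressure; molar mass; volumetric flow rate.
volumetric flow rate

volume should have units dimensionally equivalent to m^3 (e.g. m³).
The given unit 'm³/s' reduces to m^3 / s. Of the listed options, that is the dimensionality of volumetric flow rate.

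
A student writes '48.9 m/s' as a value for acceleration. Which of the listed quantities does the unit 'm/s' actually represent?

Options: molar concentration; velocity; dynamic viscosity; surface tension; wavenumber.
velocity

acceleration should have units dimensionally equivalent to m / s^2 (e.g. m/s²).
The given unit 'm/s' reduces to m / s. Of the listed options, that is the dimensionality of velocity.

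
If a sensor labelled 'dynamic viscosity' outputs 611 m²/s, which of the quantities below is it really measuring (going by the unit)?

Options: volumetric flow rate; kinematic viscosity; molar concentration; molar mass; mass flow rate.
kinematic viscosity

dynamic viscosity should have units dimensionally equivalent to kg / (m * s) (e.g. Pa·s).
The given unit 'm²/s' reduces to m^2 / s. Of the listed options, that is the dimensionality of kinematic viscosity.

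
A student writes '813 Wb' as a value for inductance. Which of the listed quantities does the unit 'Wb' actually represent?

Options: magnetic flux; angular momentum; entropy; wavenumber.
magnetic flux

inductance should have units dimensionally equivalent to kg * m^2 / (A^2 * s^2) (e.g. H).
The given unit 'Wb' reduces to kg * m^2 / (A * s^2). Of the listed options, that is the dimensionality of magnetic flux.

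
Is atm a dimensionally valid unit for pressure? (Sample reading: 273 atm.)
Yes

pressure has SI base units: kg / (m * s^2)
atm reduces to the same SI base units, so it is a valid unit for pressure.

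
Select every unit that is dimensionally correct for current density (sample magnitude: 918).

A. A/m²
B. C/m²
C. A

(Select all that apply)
A

current density has SI base units: A / m^2

Checking each option against A / m^2:
  A. A/m²: ✓ matches
  B. C/m²: ✗ does not match
  C. A: ✗ does not match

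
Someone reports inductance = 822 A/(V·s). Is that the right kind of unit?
No

inductance has SI base units: kg * m^2 / (A^2 * s^2)
A/(V·s) does NOT reduce to kg * m^2 / (A^2 * s^2); a valid unit for inductance would be e.g. H.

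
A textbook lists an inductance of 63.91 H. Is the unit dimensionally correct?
Yes

inductance has SI base units: kg * m^2 / (A^2 * s^2)
H reduces to the same SI base units, so it is a valid unit for inductance.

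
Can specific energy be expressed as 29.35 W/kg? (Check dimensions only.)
No

specific energy has SI base units: m^2 / s^2
W/kg does NOT reduce to m^2 / s^2; a valid unit for specific energy would be e.g. J/kg.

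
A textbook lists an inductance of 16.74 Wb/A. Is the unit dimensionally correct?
Yes

inductance has SI base units: kg * m^2 / (A^2 * s^2)
Wb/A reduces to the same SI base units, so it is a valid unit for inductance.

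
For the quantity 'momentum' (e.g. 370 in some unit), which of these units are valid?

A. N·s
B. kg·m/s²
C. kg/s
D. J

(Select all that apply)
A

momentum has SI base units: kg * m / s

Checking each option against kg * m / s:
  A. N·s: ✓ matches
  B. kg·m/s²: ✗ does not match
  C. kg/s: ✗ does not match
  D. J: ✗ does not match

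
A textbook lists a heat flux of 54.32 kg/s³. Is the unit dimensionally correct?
Yes

heat flux has SI base units: kg / s^3
kg/s³ reduces to the same SI base units, so it is a valid unit for heat flux.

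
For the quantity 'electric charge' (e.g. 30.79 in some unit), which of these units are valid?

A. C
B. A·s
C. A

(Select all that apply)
A, B

electric charge has SI base units: A * s

Checking each option against A * s:
  A. C: ✓ matches
  B. A·s: ✓ matches
  C. A: ✗ does not match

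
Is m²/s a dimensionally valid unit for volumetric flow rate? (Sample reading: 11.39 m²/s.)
No

volumetric flow rate has SI base units: m^3 / s
m²/s does NOT reduce to m^3 / s; a valid unit for volumetric flow rate would be e.g. m³/s.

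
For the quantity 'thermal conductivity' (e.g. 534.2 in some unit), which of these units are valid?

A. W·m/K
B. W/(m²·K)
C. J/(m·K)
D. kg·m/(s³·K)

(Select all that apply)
D

thermal conductivity has SI base units: kg * m / (s^3 * K)

Checking each option against kg * m / (s^3 * K):
  A. W·m/K: ✗ does not match
  B. W/(m²·K): ✗ does not match
  C. J/(m·K): ✗ does not match
  D. kg·m/(s³·K): ✓ matches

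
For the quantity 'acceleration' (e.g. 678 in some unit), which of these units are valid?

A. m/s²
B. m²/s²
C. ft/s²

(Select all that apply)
A, C

acceleration has SI base units: m / s^2

Checking each option against m / s^2:
  A. m/s²: ✓ matches
  B. m²/s²: ✗ does not match
  C. ft/s²: ✓ matches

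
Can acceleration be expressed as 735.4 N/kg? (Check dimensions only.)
Yes

acceleration has SI base units: m / s^2
N/kg reduces to the same SI base units, so it is a valid unit for acceleration.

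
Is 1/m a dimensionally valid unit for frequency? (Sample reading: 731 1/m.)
No

frequency has SI base units: 1 / s
1/m does NOT reduce to 1 / s; a valid unit for frequency would be e.g. Hz.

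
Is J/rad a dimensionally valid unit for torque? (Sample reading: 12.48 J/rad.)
Yes

torque has SI base units: kg * m^2 / s^2
J/rad reduces to the same SI base units, so it is a valid unit for torque.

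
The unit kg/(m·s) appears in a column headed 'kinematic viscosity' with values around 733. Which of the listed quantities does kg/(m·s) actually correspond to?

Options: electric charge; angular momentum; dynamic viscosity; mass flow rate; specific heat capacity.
dynamic viscosity

kinematic viscosity should have units dimensionally equivalent to m^2 / s (e.g. m²/s).
The given unit 'kg/(m·s)' reduces to kg / (m * s). Of the listed options, that is the dimensionality of dynamic viscosity.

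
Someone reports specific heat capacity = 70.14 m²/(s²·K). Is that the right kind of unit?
Yes

specific heat capacity has SI base units: m^2 / (s^2 * K)
m²/(s²·K) reduces to the same SI base units, so it is a valid unit for specific heat capacity.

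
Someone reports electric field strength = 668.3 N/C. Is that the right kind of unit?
Yes

electric field strength has SI base units: kg * m / (A * s^3)
N/C reduces to the same SI base units, so it is a valid unit for electric field strength.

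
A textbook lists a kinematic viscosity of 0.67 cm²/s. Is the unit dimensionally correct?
Yes

kinematic viscosity has SI base units: m^2 / s
cm²/s reduces to the same SI base units, so it is a valid unit for kinematic viscosity.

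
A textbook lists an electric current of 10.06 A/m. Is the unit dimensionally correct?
No

electric current has SI base units: A
A/m does NOT reduce to A; a valid unit for electric current would be e.g. A.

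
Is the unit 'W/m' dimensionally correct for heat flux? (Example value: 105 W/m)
No

heat flux has SI base units: kg / s^3
W/m does NOT reduce to kg / s^3; a valid unit for heat flux would be e.g. W/m².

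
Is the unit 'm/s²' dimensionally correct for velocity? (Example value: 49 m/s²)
No

velocity has SI base units: m / s
m/s² does NOT reduce to m / s; a valid unit for velocity would be e.g. m/s.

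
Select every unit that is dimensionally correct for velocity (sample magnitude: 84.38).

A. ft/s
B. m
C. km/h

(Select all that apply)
A, C

velocity has SI base units: m / s

Checking each option against m / s:
  A. ft/s: ✓ matches
  B. m: ✗ does not match
  C. km/h: ✓ matches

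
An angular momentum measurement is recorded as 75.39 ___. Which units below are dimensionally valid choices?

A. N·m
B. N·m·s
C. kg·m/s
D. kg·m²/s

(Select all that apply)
B, D

angular momentum has SI base units: kg * m^2 / s

Checking each option against kg * m^2 / s:
  A. N·m: ✗ does not match
  B. N·m·s: ✓ matches
  C. kg·m/s: ✗ does not match
  D. kg·m²/s: ✓ matches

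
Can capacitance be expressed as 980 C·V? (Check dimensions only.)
No

capacitance has SI base units: A^2 * s^4 / (kg * m^2)
C·V does NOT reduce to A^2 * s^4 / (kg * m^2); a valid unit for capacitance would be e.g. F.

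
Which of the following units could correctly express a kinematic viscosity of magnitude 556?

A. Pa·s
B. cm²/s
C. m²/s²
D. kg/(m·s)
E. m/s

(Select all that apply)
B

kinematic viscosity has SI base units: m^2 / s

Checking each option against m^2 / s:
  A. Pa·s: ✗ does not match
  B. cm²/s: ✓ matches
  C. m²/s²: ✗ does not match
  D. kg/(m·s): ✗ does not match
  E. m/s: ✗ does not match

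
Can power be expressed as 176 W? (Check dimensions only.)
Yes

power has SI base units: kg * m^2 / s^3
W reduces to the same SI base units, so it is a valid unit for power.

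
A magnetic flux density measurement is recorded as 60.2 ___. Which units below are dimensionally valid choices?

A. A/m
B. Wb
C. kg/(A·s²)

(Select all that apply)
C

magnetic flux density has SI base units: kg / (A * s^2)

Checking each option against kg / (A * s^2):
  A. A/m: ✗ does not match
  B. Wb: ✗ does not match
  C. kg/(A·s²): ✓ matches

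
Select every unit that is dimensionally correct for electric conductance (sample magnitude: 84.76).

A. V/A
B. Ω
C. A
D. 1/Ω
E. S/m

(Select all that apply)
D

electric conductance has SI base units: A^2 * s^3 / (kg * m^2)

Checking each option against A^2 * s^3 / (kg * m^2):
  A. V/A: ✗ does not match
  B. Ω: ✗ does not match
  C. A: ✗ does not match
  D. 1/Ω: ✓ matches
  E. S/m: ✗ does not match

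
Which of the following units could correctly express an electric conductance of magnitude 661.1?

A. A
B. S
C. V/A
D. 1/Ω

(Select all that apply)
B, D

electric conductance has SI base units: A^2 * s^3 / (kg * m^2)

Checking each option against A^2 * s^3 / (kg * m^2):
  A. A: ✗ does not match
  B. S: ✓ matches
  C. V/A: ✗ does not match
  D. 1/Ω: ✓ matches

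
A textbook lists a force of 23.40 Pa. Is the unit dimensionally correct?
No

force has SI base units: kg * m / s^2
Pa does NOT reduce to kg * m / s^2; a valid unit for force would be e.g. N.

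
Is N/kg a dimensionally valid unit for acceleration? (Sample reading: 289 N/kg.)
Yes

acceleration has SI base units: m / s^2
N/kg reduces to the same SI base units, so it is a valid unit for acceleration.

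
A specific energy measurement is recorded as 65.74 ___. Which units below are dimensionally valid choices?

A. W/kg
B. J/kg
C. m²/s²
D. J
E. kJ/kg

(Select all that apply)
B, C, E

specific energy has SI base units: m^2 / s^2

Checking each option against m^2 / s^2:
  A. W/kg: ✗ does not match
  B. J/kg: ✓ matches
  C. m²/s²: ✓ matches
  D. J: ✗ does not match
  E. kJ/kg: ✓ matches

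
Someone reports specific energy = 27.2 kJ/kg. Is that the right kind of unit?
Yes

specific energy has SI base units: m^2 / s^2
kJ/kg reduces to the same SI base units, so it is a valid unit for specific energy.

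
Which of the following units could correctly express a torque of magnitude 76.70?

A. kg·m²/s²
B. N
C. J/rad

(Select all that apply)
A, C

torque has SI base units: kg * m^2 / s^2

Checking each option against kg * m^2 / s^2:
  A. kg·m²/s²: ✓ matches
  B. N: ✗ does not match
  C. J/rad: ✓ matches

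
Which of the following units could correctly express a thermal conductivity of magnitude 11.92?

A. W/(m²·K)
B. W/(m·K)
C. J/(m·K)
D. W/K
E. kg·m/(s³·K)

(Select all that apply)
B, E

thermal conductivity has SI base units: kg * m / (s^3 * K)

Checking each option against kg * m / (s^3 * K):
  A. W/(m²·K): ✗ does not match
  B. W/(m·K): ✓ matches
  C. J/(m·K): ✗ does not match
  D. W/K: ✗ does not match
  E. kg·m/(s³·K): ✓ matches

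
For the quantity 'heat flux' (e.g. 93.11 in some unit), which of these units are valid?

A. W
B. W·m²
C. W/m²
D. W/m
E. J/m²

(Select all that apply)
C

heat flux has SI base units: kg / s^3

Checking each option against kg / s^3:
  A. W: ✗ does not match
  B. W·m²: ✗ does not match
  C. W/m²: ✓ matches
  D. W/m: ✗ does not match
  E. J/m²: ✗ does not match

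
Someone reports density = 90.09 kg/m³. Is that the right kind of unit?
Yes

density has SI base units: kg / m^3
kg/m³ reduces to the same SI base units, so it is a valid unit for density.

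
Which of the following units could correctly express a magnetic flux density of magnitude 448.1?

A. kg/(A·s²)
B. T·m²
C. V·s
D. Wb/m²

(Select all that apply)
A, D

magnetic flux density has SI base units: kg / (A * s^2)

Checking each option against kg / (A * s^2):
  A. kg/(A·s²): ✓ matches
  B. T·m²: ✗ does not match
  C. V·s: ✗ does not match
  D. Wb/m²: ✓ matches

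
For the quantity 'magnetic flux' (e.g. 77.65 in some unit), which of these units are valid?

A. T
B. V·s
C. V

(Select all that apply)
B

magnetic flux has SI base units: kg * m^2 / (A * s^2)

Checking each option against kg * m^2 / (A * s^2):
  A. T: ✗ does not match
  B. V·s: ✓ matches
  C. V: ✗ does not match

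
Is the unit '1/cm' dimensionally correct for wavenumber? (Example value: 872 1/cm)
Yes

wavenumber has SI base units: 1 / m
1/cm reduces to the same SI base units, so it is a valid unit for wavenumber.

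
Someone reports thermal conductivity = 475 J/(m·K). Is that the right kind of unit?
No

thermal conductivity has SI base units: kg * m / (s^3 * K)
J/(m·K) does NOT reduce to kg * m / (s^3 * K); a valid unit for thermal conductivity would be e.g. W/(m·K).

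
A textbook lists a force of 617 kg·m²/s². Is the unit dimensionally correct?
No

force has SI base units: kg * m / s^2
kg·m²/s² does NOT reduce to kg * m / s^2; a valid unit for force would be e.g. N.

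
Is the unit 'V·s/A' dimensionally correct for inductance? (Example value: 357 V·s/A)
Yes

inductance has SI base units: kg * m^2 / (A^2 * s^2)
V·s/A reduces to the same SI base units, so it is a valid unit for inductance.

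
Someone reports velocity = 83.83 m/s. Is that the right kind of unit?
Yes

velocity has SI base units: m / s
m/s reduces to the same SI base units, so it is a valid unit for velocity.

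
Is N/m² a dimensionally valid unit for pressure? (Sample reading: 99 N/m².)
Yes

pressure has SI base units: kg / (m * s^2)
N/m² reduces to the same SI base units, so it is a valid unit for pressure.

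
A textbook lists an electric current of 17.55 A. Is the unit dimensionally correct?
Yes

electric current has SI base units: A
A reduces to the same SI base units, so it is a valid unit for electric current.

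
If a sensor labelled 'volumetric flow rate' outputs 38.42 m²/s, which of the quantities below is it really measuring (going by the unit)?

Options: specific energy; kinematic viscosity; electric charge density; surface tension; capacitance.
kinematic viscosity

volumetric flow rate should have units dimensionally equivalent to m^3 / s (e.g. m³/s).
The given unit 'm²/s' reduces to m^2 / s. Of the listed options, that is the dimensionality of kinematic viscosity.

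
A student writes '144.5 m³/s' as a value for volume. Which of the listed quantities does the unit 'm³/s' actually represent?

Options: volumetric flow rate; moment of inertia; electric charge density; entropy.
volumetric flow rate

volume should have units dimensionally equivalent to m^3 (e.g. m³).
The given unit 'm³/s' reduces to m^3 / s. Of the listed options, that is the dimensionality of volumetric flow rate.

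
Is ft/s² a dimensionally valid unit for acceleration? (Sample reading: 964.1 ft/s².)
Yes

acceleration has SI base units: m / s^2
ft/s² reduces to the same SI base units, so it is a valid unit for acceleration.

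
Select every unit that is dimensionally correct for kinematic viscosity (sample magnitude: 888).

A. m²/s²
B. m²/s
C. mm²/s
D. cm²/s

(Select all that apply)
B, C, D

kinematic viscosity has SI base units: m^2 / s

Checking each option against m^2 / s:
  A. m²/s²: ✗ does not match
  B. m²/s: ✓ matches
  C. mm²/s: ✓ matches
  D. cm²/s: ✓ matches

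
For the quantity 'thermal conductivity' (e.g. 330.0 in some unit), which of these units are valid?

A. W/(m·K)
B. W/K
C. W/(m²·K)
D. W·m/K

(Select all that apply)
A

thermal conductivity has SI base units: kg * m / (s^3 * K)

Checking each option against kg * m / (s^3 * K):
  A. W/(m·K): ✓ matches
  B. W/K: ✗ does not match
  C. W/(m²·K): ✗ does not match
  D. W·m/K: ✗ does not match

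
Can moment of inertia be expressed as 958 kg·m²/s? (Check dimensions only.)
No

moment of inertia has SI base units: kg * m^2
kg·m²/s does NOT reduce to kg * m^2; a valid unit for moment of inertia would be e.g. kg·m².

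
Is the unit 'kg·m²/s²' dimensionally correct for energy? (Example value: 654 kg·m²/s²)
Yes

energy has SI base units: kg * m^2 / s^2
kg·m²/s² reduces to the same SI base units, so it is a valid unit for energy.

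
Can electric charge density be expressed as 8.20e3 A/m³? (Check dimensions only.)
No

electric charge density has SI base units: A * s / m^3
A/m³ does NOT reduce to A * s / m^3; a valid unit for electric charge density would be e.g. C/m³.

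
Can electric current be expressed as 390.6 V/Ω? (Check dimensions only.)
Yes

electric current has SI base units: A
V/Ω reduces to the same SI base units, so it is a valid unit for electric current.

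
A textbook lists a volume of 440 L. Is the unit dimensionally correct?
Yes

volume has SI base units: m^3
L reduces to the same SI base units, so it is a valid unit for volume.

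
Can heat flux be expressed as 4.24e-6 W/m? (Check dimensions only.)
No

heat flux has SI base units: kg / s^3
W/m does NOT reduce to kg / s^3; a valid unit for heat flux would be e.g. W/m².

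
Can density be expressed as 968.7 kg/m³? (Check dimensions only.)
Yes

density has SI base units: kg / m^3
kg/m³ reduces to the same SI base units, so it is a valid unit for density.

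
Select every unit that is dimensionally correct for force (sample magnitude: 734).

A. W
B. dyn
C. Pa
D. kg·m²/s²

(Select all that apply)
B

force has SI base units: kg * m / s^2

Checking each option against kg * m / s^2:
  A. W: ✗ does not match
  B. dyn: ✓ matches
  C. Pa: ✗ does not match
  D. kg·m²/s²: ✗ does not match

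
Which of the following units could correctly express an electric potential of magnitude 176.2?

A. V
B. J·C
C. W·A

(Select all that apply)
A

electric potential has SI base units: kg * m^2 / (A * s^3)

Checking each option against kg * m^2 / (A * s^3):
  A. V: ✓ matches
  B. J·C: ✗ does not match
  C. W·A: ✗ does not match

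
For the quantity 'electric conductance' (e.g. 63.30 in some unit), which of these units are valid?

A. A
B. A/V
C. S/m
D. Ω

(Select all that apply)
B

electric conductance has SI base units: A^2 * s^3 / (kg * m^2)

Checking each option against A^2 * s^3 / (kg * m^2):
  A. A: ✗ does not match
  B. A/V: ✓ matches
  C. S/m: ✗ does not match
  D. Ω: ✗ does not match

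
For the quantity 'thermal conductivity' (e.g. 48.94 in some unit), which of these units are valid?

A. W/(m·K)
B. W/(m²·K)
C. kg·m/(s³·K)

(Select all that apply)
A, C

thermal conductivity has SI base units: kg * m / (s^3 * K)

Checking each option against kg * m / (s^3 * K):
  A. W/(m·K): ✓ matches
  B. W/(m²·K): ✗ does not match
  C. kg·m/(s³·K): ✓ matches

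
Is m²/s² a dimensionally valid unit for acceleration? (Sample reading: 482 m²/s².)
No

acceleration has SI base units: m / s^2
m²/s² does NOT reduce to m / s^2; a valid unit for acceleration would be e.g. m/s².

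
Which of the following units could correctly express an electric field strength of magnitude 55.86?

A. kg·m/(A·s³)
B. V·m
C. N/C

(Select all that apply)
A, C

electric field strength has SI base units: kg * m / (A * s^3)

Checking each option against kg * m / (A * s^3):
  A. kg·m/(A·s³): ✓ matches
  B. V·m: ✗ does not match
  C. N/C: ✓ matches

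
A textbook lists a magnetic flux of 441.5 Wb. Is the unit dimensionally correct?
Yes

magnetic flux has SI base units: kg * m^2 / (A * s^2)
Wb reduces to the same SI base units, so it is a valid unit for magnetic flux.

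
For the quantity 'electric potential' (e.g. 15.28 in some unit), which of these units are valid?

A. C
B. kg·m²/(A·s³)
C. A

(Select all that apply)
B

electric potential has SI base units: kg * m^2 / (A * s^3)

Checking each option against kg * m^2 / (A * s^3):
  A. C: ✗ does not match
  B. kg·m²/(A·s³): ✓ matches
  C. A: ✗ does not match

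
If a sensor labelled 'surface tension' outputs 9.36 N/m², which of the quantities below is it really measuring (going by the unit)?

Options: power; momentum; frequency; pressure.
pressure

surface tension should have units dimensionally equivalent to kg / s^2 (e.g. N/m).
The given unit 'N/m²' reduces to kg / (m * s^2). Of the listed options, that is the dimensionality of pressure.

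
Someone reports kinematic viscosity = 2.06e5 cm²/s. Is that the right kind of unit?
Yes

kinematic viscosity has SI base units: m^2 / s
cm²/s reduces to the same SI base units, so it is a valid unit for kinematic viscosity.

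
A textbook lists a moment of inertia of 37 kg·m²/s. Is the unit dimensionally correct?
No

moment of inertia has SI base units: kg * m^2
kg·m²/s does NOT reduce to kg * m^2; a valid unit for moment of inertia would be e.g. kg·m².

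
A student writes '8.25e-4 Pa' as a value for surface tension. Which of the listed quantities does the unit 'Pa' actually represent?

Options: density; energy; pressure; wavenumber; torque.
pressure

surface tension should have units dimensionally equivalent to kg / s^2 (e.g. N/m).
The given unit 'Pa' reduces to kg / (m * s^2). Of the listed options, that is the dimensionality of pressure.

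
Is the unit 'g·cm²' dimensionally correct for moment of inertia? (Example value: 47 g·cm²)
Yes

moment of inertia has SI base units: kg * m^2
g·cm² reduces to the same SI base units, so it is a valid unit for moment of inertia.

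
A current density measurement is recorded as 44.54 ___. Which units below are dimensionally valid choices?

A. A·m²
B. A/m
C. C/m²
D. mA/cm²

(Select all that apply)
D

current density has SI base units: A / m^2

Checking each option against A / m^2:
  A. A·m²: ✗ does not match
  B. A/m: ✗ does not match
  C. C/m²: ✗ does not match
  D. mA/cm²: ✓ matches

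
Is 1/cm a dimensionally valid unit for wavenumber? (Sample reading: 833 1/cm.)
Yes

wavenumber has SI base units: 1 / m
1/cm reduces to the same SI base units, so it is a valid unit for wavenumber.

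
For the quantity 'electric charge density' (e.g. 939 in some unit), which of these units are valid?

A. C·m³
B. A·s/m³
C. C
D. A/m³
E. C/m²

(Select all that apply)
B

electric charge density has SI base units: A * s / m^3

Checking each option against A * s / m^3:
  A. C·m³: ✗ does not match
  B. A·s/m³: ✓ matches
  C. C: ✗ does not match
  D. A/m³: ✗ does not match
  E. C/m²: ✗ does not match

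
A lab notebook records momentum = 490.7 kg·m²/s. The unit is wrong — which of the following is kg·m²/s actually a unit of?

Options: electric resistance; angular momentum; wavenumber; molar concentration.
angular momentum

momentum should have units dimensionally equivalent to kg * m / s (e.g. kg·m/s).
The given unit 'kg·m²/s' reduces to kg * m^2 / s. Of the listed options, that is the dimensionality of angular momentum.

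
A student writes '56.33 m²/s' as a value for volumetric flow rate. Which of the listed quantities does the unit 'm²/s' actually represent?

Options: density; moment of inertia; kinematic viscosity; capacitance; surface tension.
kinematic viscosity

volumetric flow rate should have units dimensionally equivalent to m^3 / s (e.g. m³/s).
The given unit 'm²/s' reduces to m^2 / s. Of the listed options, that is the dimensionality of kinematic viscosity.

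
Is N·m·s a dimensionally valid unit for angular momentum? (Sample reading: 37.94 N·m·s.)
Yes

angular momentum has SI base units: kg * m^2 / s
N·m·s reduces to the same SI base units, so it is a valid unit for angular momentum.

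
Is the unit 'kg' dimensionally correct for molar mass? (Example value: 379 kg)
No

molar mass has SI base units: kg / mol
kg does NOT reduce to kg / mol; a valid unit for molar mass would be e.g. kg/mol.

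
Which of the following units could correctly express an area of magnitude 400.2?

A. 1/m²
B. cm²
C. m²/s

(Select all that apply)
B

area has SI base units: m^2

Checking each option against m^2:
  A. 1/m²: ✗ does not match
  B. cm²: ✓ matches
  C. m²/s: ✗ does not match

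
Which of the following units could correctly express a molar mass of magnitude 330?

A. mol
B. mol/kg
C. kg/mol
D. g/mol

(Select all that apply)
C, D

molar mass has SI base units: kg / mol

Checking each option against kg / mol:
  A. mol: ✗ does not match
  B. mol/kg: ✗ does not match
  C. kg/mol: ✓ matches
  D. g/mol: ✓ matches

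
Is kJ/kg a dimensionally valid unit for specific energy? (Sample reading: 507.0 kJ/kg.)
Yes

specific energy has SI base units: m^2 / s^2
kJ/kg reduces to the same SI base units, so it is a valid unit for specific energy.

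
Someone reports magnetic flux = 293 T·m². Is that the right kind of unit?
Yes

magnetic flux has SI base units: kg * m^2 / (A * s^2)
T·m² reduces to the same SI base units, so it is a valid unit for magnetic flux.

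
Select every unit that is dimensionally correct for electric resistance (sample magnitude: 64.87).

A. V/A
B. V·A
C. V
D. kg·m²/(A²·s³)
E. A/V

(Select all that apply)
A, D

electric resistance has SI base units: kg * m^2 / (A^2 * s^3)

Checking each option against kg * m^2 / (A^2 * s^3):
  A. V/A: ✓ matches
  B. V·A: ✗ does not match
  C. V: ✗ does not match
  D. kg·m²/(A²·s³): ✓ matches
  E. A/V: ✗ does not match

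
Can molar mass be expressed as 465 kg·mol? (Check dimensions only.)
No

molar mass has SI base units: kg / mol
kg·mol does NOT reduce to kg / mol; a valid unit for molar mass would be e.g. kg/mol.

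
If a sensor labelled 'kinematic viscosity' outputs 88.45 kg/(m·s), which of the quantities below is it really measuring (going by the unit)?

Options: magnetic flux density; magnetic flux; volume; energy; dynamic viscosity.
dynamic viscosity

kinematic viscosity should have units dimensionally equivalent to m^2 / s (e.g. m²/s).
The given unit 'kg/(m·s)' reduces to kg / (m * s). Of the listed options, that is the dimensionality of dynamic viscosity.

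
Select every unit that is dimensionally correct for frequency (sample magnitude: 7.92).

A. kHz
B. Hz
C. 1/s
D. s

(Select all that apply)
A, B, C

frequency has SI base units: 1 / s

Checking each option against 1 / s:
  A. kHz: ✓ matches
  B. Hz: ✓ matches
  C. 1/s: ✓ matches
  D. s: ✗ does not match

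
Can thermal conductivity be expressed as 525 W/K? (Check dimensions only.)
No

thermal conductivity has SI base units: kg * m / (s^3 * K)
W/K does NOT reduce to kg * m / (s^3 * K); a valid unit for thermal conductivity would be e.g. W/(m·K).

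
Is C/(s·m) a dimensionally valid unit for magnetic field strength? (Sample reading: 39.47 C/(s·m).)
Yes

magnetic field strength has SI base units: A / m
C/(s·m) reduces to the same SI base units, so it is a valid unit for magnetic field strength.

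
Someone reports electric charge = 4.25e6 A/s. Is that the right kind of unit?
No

electric charge has SI base units: A * s
A/s does NOT reduce to A * s; a valid unit for electric charge would be e.g. C.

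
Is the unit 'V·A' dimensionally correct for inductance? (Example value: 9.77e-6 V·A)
No

inductance has SI base units: kg * m^2 / (A^2 * s^2)
V·A does NOT reduce to kg * m^2 / (A^2 * s^2); a valid unit for inductance would be e.g. H.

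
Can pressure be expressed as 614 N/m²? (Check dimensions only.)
Yes

pressure has SI base units: kg / (m * s^2)
N/m² reduces to the same SI base units, so it is a valid unit for pressure.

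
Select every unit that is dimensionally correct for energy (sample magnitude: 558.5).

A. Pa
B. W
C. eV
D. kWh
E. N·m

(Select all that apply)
C, D, E

energy has SI base units: kg * m^2 / s^2

Checking each option against kg * m^2 / s^2:
  A. Pa: ✗ does not match
  B. W: ✗ does not match
  C. eV: ✓ matches
  D. kWh: ✓ matches
  E. N·m: ✓ matches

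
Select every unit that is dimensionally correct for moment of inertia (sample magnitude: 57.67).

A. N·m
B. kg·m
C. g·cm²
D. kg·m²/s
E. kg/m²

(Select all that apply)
C

moment of inertia has SI base units: kg * m^2

Checking each option against kg * m^2:
  A. N·m: ✗ does not match
  B. kg·m: ✗ does not match
  C. g·cm²: ✓ matches
  D. kg·m²/s: ✗ does not match
  E. kg/m²: ✗ does not match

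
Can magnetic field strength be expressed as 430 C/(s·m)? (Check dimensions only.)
Yes

magnetic field strength has SI base units: A / m
C/(s·m) reduces to the same SI base units, so it is a valid unit for magnetic field strength.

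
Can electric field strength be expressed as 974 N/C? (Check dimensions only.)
Yes

electric field strength has SI base units: kg * m / (A * s^3)
N/C reduces to the same SI base units, so it is a valid unit for electric field strength.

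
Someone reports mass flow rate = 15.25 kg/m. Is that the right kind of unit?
No

mass flow rate has SI base units: kg / s
kg/m does NOT reduce to kg / s; a valid unit for mass flow rate would be e.g. kg/s.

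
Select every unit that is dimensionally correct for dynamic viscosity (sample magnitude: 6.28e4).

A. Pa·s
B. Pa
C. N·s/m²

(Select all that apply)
A, C

dynamic viscosity has SI base units: kg / (m * s)

Checking each option against kg / (m * s):
  A. Pa·s: ✓ matches
  B. Pa: ✗ does not match
  C. N·s/m²: ✓ matches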